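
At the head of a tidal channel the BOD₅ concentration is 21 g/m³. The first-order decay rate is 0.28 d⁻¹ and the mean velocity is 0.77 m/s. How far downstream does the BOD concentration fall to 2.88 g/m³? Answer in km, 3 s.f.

472 km

From C = C₀·e^(−kt), t = ln(C₀/C)/k = ln(21/2.88)/0.28 = 1.987/0.28 = 7.095 d.
Distance = v·t = 0.77 m/s × 6.13e+05 s = 4.72e+05 m = 472 km.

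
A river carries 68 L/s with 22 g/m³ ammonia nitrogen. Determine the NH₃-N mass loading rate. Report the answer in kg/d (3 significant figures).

129 kg/d

68 L/s = 0.068 m³/s.
Mass flux = Q·C = 0.068 m³/s × 22 g/m³ = 1.496 g/s.
= 1.496 g/s × 86.4 = 129.3 kg/d.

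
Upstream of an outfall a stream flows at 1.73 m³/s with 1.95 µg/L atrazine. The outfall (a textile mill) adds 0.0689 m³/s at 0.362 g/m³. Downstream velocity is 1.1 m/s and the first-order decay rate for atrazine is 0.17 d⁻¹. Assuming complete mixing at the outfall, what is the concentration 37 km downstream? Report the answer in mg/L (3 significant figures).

0.0147 mg/L

1.95 µg/L = 0.00195 mg/L.
After complete mixing, C₀ = (0.0689·0.362 + 1.73·0.00195) / 1.799 = 0.01574 mg/L.
Travel time t = 3.7e+04 m / 1.1 m/s = 3.364e+04 s = 0.3893 d.
C = 0.01574·exp(−0.17·0.3893) = 0.01574·0.936 = 0.01473 mg/L.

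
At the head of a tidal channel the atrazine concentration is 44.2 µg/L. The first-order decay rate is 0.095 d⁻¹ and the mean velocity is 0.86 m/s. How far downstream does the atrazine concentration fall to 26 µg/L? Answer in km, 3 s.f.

From C = C₀·e^(−kt), t = ln(C₀/C)/k = ln(44.2/26)/0.095 = 0.5306/0.095 = 5.586 d.
Distance = v·t = 0.86 m/s × 4.826e+05 s = 4.15e+05 m = 415 km.

415 km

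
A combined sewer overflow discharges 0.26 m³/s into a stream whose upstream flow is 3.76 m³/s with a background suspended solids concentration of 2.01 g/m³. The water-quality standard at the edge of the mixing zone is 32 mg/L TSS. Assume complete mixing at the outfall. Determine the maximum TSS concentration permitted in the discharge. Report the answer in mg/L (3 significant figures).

Mass balance: 32·4.02 = 0.26·Cₑ + 3.76·2.01.
Cₑ = (128.6 − 7.558) / 0.26 = 465.7 mg/L.

466 mg/L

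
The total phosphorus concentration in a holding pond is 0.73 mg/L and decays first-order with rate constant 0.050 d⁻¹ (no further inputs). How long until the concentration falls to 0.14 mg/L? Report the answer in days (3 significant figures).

t = ln(C₀/C)/k = ln(0.73/0.14)/0.050 = 1.651/0.050 = 33.03 d.

33.0 d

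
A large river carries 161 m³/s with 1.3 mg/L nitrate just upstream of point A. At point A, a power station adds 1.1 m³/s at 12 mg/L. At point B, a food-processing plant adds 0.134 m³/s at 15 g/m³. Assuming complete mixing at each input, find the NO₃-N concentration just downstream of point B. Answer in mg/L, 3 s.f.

After input A: C = (161·1.3 + 1.1·12) / 162.1 = 1.373 mg/L.
After input B: C = (162.1·1.373 + 0.134·15) / 162.2 = 1.384 mg/L.

1.38 mg/L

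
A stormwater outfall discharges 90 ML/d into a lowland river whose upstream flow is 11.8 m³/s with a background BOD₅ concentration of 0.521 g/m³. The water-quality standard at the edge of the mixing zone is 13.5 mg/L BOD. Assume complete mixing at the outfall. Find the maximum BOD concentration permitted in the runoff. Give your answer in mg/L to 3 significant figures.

90 ML/d = 1.042 m³/s.
Mass balance: 13.5·12.84 = 1.042·Cₑ + 11.8·0.521.
Cₑ = (173.4 − 6.148) / 1.042 = 160.5 mg/L.

161 mg/L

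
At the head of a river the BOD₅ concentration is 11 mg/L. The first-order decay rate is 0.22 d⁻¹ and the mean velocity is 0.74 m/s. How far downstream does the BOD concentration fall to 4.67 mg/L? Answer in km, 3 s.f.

From C = C₀·e^(−kt), t = ln(C₀/C)/k = ln(11/4.67)/0.22 = 0.8567/0.22 = 3.894 d.
Distance = v·t = 0.74 m/s × 3.365e+05 s = 2.49e+05 m = 249 km.

249 km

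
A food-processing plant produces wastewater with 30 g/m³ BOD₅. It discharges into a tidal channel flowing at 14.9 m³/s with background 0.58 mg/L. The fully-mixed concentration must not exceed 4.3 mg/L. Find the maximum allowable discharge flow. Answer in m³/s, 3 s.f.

Mass balance at complete mixing: C_std·(Q_w + Q_r) = Q_w·C_e + Q_r·C_b.
Rearranging, Q_w = Q_r·(C_std − C_b)/(C_e − C_std) = 14.9·(4.3 − 0.58) / (30 − 4.3) = 2.157 m³/s.

2.16 m³/s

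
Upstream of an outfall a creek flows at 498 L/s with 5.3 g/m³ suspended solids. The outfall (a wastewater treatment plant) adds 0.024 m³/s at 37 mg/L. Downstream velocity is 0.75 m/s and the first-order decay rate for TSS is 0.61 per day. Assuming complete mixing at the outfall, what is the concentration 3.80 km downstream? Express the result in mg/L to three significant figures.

6.52 mg/L

498 L/s = 0.498 m³/s.
After complete mixing, C₀ = (0.024·37 + 0.498·5.3) / 0.522 = 6.757 mg/L.
Travel time t = 3800 m / 0.75 m/s = 5067 s = 0.05864 d.
C = 6.757·exp(−0.61·0.05864) = 6.757·0.9649 = 6.52 mg/L.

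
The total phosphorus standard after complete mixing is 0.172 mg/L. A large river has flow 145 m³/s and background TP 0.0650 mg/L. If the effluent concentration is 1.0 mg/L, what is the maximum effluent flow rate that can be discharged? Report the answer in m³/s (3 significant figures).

Mass balance at complete mixing: C_std·(Q_w + Q_r) = Q_w·C_e + Q_r·C_b.
Rearranging, Q_w = Q_r·(C_std − C_b)/(C_e − C_std) = 145·(0.172 − 0.065) / (1 − 0.172) = 18.74 m³/s.

18.7 m³/s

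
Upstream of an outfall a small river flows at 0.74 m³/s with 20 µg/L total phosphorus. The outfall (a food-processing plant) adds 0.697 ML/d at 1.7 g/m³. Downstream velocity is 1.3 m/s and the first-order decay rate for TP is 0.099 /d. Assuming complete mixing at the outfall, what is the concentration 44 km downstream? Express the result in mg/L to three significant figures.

0.0367 mg/L

0.697 ML/d = 0.008067 m³/s.
20 µg/L = 0.02 mg/L.
After complete mixing, C₀ = (0.008067·1.7 + 0.74·0.02) / 0.7481 = 0.03812 mg/L.
Travel time t = 4.4e+04 m / 1.3 m/s = 3.385e+04 s = 0.3917 d.
C = 0.03812·exp(−0.099·0.3917) = 0.03812·0.962 = 0.03667 mg/L.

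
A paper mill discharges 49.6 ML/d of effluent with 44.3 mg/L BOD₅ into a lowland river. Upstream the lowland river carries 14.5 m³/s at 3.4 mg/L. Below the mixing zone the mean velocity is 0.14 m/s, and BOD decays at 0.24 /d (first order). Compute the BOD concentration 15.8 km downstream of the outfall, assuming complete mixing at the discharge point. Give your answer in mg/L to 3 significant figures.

49.6 ML/d = 0.5741 m³/s.
After complete mixing, C₀ = (0.5741·44.3 + 14.5·3.4) / 15.07 = 4.958 mg/L.
Travel time t = 1.58e+04 m / 0.14 m/s = 1.129e+05 s = 1.306 d.
C = 4.958·exp(−0.24·1.306) = 4.958·0.7309 = 3.623 mg/L.

3.62 mg/L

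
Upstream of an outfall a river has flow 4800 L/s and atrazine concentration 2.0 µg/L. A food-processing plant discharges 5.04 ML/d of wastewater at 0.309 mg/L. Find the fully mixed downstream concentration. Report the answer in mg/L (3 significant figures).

5.04 ML/d = 0.05833 m³/s.
4800 L/s = 4.8 m³/s.
2.0 µg/L = 0.002 mg/L.
Conservation of mass across the mixing zone: C = (0.05833·0.309 + 4.8·0.002) / (0.05833 + 4.8) = 0.02762/4.858 = 0.005686 mg/L.

0.00569 mg/L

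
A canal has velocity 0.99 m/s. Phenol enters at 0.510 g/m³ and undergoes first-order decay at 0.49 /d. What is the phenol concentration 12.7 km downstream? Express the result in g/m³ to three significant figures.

0.474 g/m³

Travel time t = 12.7 km / 0.99 m/s = 1.27e+04/0.99 = 1.283e+04 s = 0.1485 d.
First-order decay: C = 0.510·exp(−0.49·0.1485) = 0.510·0.9298 = 0.4742 g/m³.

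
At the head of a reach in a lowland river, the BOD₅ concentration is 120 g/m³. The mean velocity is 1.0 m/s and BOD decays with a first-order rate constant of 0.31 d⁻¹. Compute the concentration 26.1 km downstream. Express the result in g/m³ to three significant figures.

Travel time t = 26.1 km / 1.0 m/s = 2.61e+04/1.0 = 2.61e+04 s = 0.3021 d.
First-order decay: C = 120·exp(−0.31·0.3021) = 120·0.9106 = 109.3 g/m³.

109 g/m³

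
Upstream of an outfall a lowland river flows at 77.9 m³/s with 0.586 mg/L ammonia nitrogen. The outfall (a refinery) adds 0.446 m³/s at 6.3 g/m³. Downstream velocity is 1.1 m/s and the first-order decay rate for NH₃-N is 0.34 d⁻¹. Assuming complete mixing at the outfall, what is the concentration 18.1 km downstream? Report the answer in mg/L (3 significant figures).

0.580 mg/L

After complete mixing, C₀ = (0.446·6.3 + 77.9·0.586) / 78.35 = 0.6185 mg/L.
Travel time t = 1.81e+04 m / 1.1 m/s = 1.645e+04 s = 0.1904 d.
C = 0.6185·exp(−0.34·0.1904) = 0.6185·0.9373 = 0.5797 mg/L.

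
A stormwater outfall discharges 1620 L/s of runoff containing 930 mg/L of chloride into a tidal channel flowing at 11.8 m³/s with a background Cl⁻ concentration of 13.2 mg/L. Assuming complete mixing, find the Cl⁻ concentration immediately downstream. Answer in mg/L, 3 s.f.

124 mg/L

1620 L/s = 1.62 m³/s.
Flow-weighted mixing gives C = (1.62·930 + 11.8·13.2) / (1.62 + 11.8) = 1662/13.42 = 123.9 mg/L.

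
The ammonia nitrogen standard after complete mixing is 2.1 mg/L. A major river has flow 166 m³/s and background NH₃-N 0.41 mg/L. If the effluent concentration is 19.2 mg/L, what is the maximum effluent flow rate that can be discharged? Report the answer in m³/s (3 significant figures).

16.4 m³/s

Mass balance at complete mixing: C_std·(Q_w + Q_r) = Q_w·C_e + Q_r·C_b.
Rearranging, Q_w = Q_r·(C_std − C_b)/(C_e − C_std) = 166·(2.1 − 0.41) / (19.2 − 2.1) = 16.41 m³/s.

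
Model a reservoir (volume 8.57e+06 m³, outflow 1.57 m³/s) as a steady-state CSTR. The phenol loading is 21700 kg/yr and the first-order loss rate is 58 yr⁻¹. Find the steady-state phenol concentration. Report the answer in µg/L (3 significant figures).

39.7 µg/L

Outflow Q = 1.57 m³/s × 3.156e+07 s/yr = 4.955e+07 m³/yr.
Steady-state CSTR mass balance: W = Q·C + k·V·C, so C = W/(Q + kV).
Q + kV = 4.955e+07 + 58·8.57e+06 = 5.466e+08 m³/yr.
C = 21700/5.466e+08 = 3.97e-05 kg/m³ = 0.0397 mg/L = 39.7 µg/L.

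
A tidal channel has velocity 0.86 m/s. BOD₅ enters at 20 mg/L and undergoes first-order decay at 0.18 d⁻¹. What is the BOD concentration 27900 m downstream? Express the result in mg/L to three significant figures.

18.7 mg/L

Travel time t = 27900 m / 0.86 m/s = 2.79e+04/0.86 = 3.244e+04 s = 0.3755 d.
First-order decay: C = 20·exp(−0.18·0.3755) = 20·0.9346 = 18.69 mg/L.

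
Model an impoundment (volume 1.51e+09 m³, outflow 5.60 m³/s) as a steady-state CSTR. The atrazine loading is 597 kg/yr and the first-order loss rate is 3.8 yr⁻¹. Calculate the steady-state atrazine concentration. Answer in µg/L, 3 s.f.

Outflow Q = 5.60 m³/s × 3.156e+07 s/yr = 1.767e+08 m³/yr.
Steady-state CSTR mass balance: W = Q·C + k·V·C, so C = W/(Q + kV).
Q + kV = 1.767e+08 + 3.8·1.51e+09 = 5.915e+09 m³/yr.
C = 597/5.915e+09 = 1.009e-07 kg/m³ = 0.0001009 mg/L = 0.1009 µg/L.

0.101 µg/L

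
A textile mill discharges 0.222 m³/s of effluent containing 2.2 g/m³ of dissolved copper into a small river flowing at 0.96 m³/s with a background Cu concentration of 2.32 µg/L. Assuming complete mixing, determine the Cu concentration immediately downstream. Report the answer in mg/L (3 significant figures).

0.415 mg/L

2.32 µg/L = 0.00232 mg/L.
By mass balance at complete mixing, C = (0.222·2.2 + 0.96·0.00232) / (0.222 + 0.96) = 0.4906/1.182 = 0.4151 mg/L.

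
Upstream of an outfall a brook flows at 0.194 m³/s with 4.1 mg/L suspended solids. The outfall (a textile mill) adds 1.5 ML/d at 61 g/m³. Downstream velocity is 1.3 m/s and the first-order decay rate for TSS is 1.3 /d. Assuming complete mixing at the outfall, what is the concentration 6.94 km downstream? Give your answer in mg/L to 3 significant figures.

8.10 mg/L

1.5 ML/d = 0.01736 m³/s.
After complete mixing, C₀ = (0.01736·61 + 0.194·4.1) / 0.2114 = 8.774 mg/L.
Travel time t = 6940 m / 1.3 m/s = 5338 s = 0.06179 d.
C = 8.774·exp(−1.3·0.06179) = 8.774·0.9228 = 8.097 mg/L.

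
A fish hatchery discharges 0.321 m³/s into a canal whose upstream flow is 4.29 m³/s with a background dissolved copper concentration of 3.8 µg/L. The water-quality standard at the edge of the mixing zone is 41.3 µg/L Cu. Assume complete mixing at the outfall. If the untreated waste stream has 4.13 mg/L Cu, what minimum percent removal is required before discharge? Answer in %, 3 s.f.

3.8 µg/L = 0.0038 mg/L.
41.3 µg/L = 0.0413 mg/L.
Mass balance: 0.0413·4.611 = 0.321·Cₑ + 4.29·0.0038.
Cₑ = (0.1904 − 0.0163) / 0.321 = 0.5425 mg/L.
Required removal = 1 − 0.5425/4.13 = 86.87 %.

86.9 %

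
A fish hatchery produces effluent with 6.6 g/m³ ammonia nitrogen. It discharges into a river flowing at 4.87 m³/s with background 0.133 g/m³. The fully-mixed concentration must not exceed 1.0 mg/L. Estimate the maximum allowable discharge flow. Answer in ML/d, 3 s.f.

Mass balance at complete mixing: C_std·(Q_w + Q_r) = Q_w·C_e + Q_r·C_b.
Rearranging, Q_w = Q_r·(C_std − C_b)/(C_e − C_std) = 4.87·(1 − 0.133) / (6.6 − 1) = 0.754 m³/s.
= 65.14 ML/d.

65.1 ML/d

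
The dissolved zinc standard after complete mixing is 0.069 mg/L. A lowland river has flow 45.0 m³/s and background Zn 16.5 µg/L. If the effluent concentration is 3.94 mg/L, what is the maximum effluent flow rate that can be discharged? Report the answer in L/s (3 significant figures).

610 L/s

16.5 µg/L = 0.0165 mg/L.
Mass balance at complete mixing: C_std·(Q_w + Q_r) = Q_w·C_e + Q_r·C_b.
Rearranging, Q_w = Q_r·(C_std − C_b)/(C_e − C_std) = 45.0·(0.069 − 0.0165) / (3.94 − 0.069) = 0.6103 m³/s.
= 610.3 L/s.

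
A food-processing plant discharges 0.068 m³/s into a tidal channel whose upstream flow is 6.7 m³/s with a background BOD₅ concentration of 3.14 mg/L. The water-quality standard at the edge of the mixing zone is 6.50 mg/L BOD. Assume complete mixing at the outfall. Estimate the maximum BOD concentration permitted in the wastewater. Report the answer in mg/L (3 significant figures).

Mass balance: 6.5·6.768 = 0.068·Cₑ + 6.7·3.14.
Cₑ = (43.99 − 21.04) / 0.068 = 337.6 mg/L.

338 mg/L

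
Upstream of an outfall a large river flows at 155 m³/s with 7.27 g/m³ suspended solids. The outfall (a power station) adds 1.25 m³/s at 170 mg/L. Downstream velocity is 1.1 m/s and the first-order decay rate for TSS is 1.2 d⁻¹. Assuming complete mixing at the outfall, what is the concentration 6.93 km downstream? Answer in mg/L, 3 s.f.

7.85 mg/L

After complete mixing, C₀ = (1.25·170 + 155·7.27) / 156.2 = 8.572 mg/L.
Travel time t = 6930 m / 1.1 m/s = 6300 s = 0.07292 d.
C = 8.572·exp(−1.2·0.07292) = 8.572·0.9162 = 7.854 mg/L.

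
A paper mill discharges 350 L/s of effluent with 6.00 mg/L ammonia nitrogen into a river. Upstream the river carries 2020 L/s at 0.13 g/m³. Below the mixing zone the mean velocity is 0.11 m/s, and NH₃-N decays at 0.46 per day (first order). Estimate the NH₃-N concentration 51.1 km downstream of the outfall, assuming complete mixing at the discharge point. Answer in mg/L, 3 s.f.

0.0840 mg/L

350 L/s = 0.35 m³/s.
2020 L/s = 2.02 m³/s.
After complete mixing, C₀ = (0.35·6 + 2.02·0.13) / 2.37 = 0.9969 mg/L.
Travel time t = 5.11e+04 m / 0.11 m/s = 4.645e+05 s = 5.377 d.
C = 0.9969·exp(−0.46·5.377) = 0.9969·0.08431 = 0.08405 mg/L.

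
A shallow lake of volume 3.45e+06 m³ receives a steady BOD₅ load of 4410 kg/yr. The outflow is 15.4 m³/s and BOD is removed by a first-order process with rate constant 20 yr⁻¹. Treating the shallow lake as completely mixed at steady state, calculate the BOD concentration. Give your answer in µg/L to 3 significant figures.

7.95 µg/L

Outflow Q = 15.4 m³/s × 3.156e+07 s/yr = 4.86e+08 m³/yr.
Steady-state CSTR mass balance: W = Q·C + k·V·C, so C = W/(Q + kV).
Q + kV = 4.86e+08 + 20·3.45e+06 = 5.55e+08 m³/yr.
C = 4410/5.55e+08 = 7.946e-06 kg/m³ = 0.007946 mg/L = 7.946 µg/L.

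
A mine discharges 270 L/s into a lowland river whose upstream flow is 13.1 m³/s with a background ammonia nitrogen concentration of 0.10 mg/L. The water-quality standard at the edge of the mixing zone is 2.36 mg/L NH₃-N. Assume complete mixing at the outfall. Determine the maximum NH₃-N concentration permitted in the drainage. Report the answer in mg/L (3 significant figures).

270 L/s = 0.27 m³/s.
Mass balance: 2.36·13.37 = 0.27·Cₑ + 13.1·0.1.
Cₑ = (31.55 − 1.31) / 0.27 = 112 mg/L.

112 mg/L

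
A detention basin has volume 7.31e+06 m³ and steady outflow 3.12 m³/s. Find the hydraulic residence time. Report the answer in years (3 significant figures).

Q = 3.12 m³/s × 3.156e+07 s/yr = 9.846e+07 m³/yr.
Hydraulic residence time τ = V/Q = 7.31e+06/9.846e+07 = 0.07424 yr.

0.0742 yr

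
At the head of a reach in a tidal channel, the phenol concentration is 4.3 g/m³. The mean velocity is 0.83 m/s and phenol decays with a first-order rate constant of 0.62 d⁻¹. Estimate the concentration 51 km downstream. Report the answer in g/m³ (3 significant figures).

Travel time t = 51 km / 0.83 m/s = 5.1e+04/0.83 = 6.145e+04 s = 0.7112 d.
First-order decay: C = 4.3·exp(−0.62·0.7112) = 4.3·0.6434 = 2.767 g/m³.

2.77 g/m³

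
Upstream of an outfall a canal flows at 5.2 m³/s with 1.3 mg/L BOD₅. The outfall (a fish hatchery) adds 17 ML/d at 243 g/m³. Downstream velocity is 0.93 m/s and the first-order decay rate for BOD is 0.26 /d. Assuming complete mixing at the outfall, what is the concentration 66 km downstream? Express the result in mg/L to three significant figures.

17 ML/d = 0.1968 m³/s.
After complete mixing, C₀ = (0.1968·243 + 5.2·1.3) / 5.397 = 10.11 mg/L.
Travel time t = 6.6e+04 m / 0.93 m/s = 7.097e+04 s = 0.8214 d.
C = 10.11·exp(−0.26·0.8214) = 10.11·0.8077 = 8.168 mg/L.

8.17 mg/L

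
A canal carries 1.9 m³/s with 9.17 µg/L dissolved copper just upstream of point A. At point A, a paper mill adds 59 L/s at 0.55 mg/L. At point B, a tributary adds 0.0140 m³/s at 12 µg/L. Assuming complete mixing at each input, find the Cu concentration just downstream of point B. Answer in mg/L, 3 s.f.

0.0254 mg/L

9.17 µg/L = 0.00917 mg/L.
59 L/s = 0.059 m³/s.
After input A: C = (1.9·0.00917 + 0.059·0.55) / 1.959 = 0.02546 mg/L.
12 µg/L = 0.012 mg/L.
After input B: C = (1.959·0.02546 + 0.014·0.012) / 1.973 = 0.02536 mg/L.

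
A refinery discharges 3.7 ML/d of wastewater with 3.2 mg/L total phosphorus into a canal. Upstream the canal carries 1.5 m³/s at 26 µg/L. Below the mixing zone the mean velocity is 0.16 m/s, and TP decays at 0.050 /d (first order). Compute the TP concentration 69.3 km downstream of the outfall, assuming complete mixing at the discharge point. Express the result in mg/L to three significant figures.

3.7 ML/d = 0.04282 m³/s.
26 µg/L = 0.026 mg/L.
After complete mixing, C₀ = (0.04282·3.2 + 1.5·0.026) / 1.543 = 0.1141 mg/L.
Travel time t = 6.93e+04 m / 0.16 m/s = 4.331e+05 s = 5.013 d.
C = 0.1141·exp(−0.050·5.013) = 0.1141·0.7783 = 0.0888 mg/L.

0.0888 mg/L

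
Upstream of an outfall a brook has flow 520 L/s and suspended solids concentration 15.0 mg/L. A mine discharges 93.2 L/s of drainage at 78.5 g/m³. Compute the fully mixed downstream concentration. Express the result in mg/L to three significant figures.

93.2 L/s = 0.0932 m³/s.
520 L/s = 0.52 m³/s.
Conservation of mass across the mixing zone: C = (0.0932·78.5 + 0.52·15) / (0.0932 + 0.52) = 15.12/0.6132 = 24.65 mg/L.

24.7 mg/L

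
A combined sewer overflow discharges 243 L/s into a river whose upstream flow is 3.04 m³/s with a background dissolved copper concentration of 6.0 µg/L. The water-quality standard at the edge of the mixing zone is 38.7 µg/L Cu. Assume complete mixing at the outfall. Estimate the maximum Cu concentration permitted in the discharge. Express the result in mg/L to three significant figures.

243 L/s = 0.243 m³/s.
6.0 µg/L = 0.006 mg/L.
38.7 µg/L = 0.0387 mg/L.
Mass balance: 0.0387·3.283 = 0.243·Cₑ + 3.04·0.006.
Cₑ = (0.1271 − 0.01824) / 0.243 = 0.4478 mg/L.

0.448 mg/L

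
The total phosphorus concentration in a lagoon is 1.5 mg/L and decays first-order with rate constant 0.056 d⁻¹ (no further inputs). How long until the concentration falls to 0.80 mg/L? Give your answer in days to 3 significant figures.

11.2 d

t = ln(C₀/C)/k = ln(1.5/0.80)/0.056 = 0.6286/0.056 = 11.23 d.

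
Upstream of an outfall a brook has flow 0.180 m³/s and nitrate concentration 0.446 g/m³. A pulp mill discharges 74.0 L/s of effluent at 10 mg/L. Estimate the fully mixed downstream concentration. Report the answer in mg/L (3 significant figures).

74.0 L/s = 0.074 m³/s.
By mass balance at complete mixing, C = (0.074·10 + 0.18·0.446) / (0.074 + 0.18) = 0.8203/0.254 = 3.229 mg/L.

3.23 mg/L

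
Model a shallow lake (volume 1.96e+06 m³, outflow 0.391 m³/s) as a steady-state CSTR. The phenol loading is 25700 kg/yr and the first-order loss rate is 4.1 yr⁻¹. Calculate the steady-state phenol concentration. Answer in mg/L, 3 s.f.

1.26 mg/L

Outflow Q = 0.391 m³/s × 3.156e+07 s/yr = 1.234e+07 m³/yr.
Steady-state CSTR mass balance: W = Q·C + k·V·C, so C = W/(Q + kV).
Q + kV = 1.234e+07 + 4.1·1.96e+06 = 2.038e+07 m³/yr.
C = 25700/2.038e+07 = 0.001261 kg/m³ = 1.261 mg/L.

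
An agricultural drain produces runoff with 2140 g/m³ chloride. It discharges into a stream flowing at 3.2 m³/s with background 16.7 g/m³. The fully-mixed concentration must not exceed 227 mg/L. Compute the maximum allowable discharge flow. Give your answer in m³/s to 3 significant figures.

0.352 m³/s

Mass balance at complete mixing: C_std·(Q_w + Q_r) = Q_w·C_e + Q_r·C_b.
Rearranging, Q_w = Q_r·(C_std − C_b)/(C_e − C_std) = 3.2·(227 − 16.7) / (2140 − 227) = 0.3518 m³/s.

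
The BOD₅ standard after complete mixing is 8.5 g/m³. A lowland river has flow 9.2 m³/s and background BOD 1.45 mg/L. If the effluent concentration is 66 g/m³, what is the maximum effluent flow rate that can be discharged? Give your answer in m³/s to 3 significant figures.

1.13 m³/s

Mass balance at complete mixing: C_std·(Q_w + Q_r) = Q_w·C_e + Q_r·C_b.
Rearranging, Q_w = Q_r·(C_std − C_b)/(C_e − C_std) = 9.2·(8.5 − 1.45) / (66 − 8.5) = 1.128 m³/s.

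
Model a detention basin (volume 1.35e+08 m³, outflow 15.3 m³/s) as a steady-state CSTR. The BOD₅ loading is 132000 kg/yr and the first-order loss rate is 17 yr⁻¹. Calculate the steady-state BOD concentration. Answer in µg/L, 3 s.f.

47.5 µg/L

Outflow Q = 15.3 m³/s × 3.156e+07 s/yr = 4.828e+08 m³/yr.
Steady-state CSTR mass balance: W = Q·C + k·V·C, so C = W/(Q + kV).
Q + kV = 4.828e+08 + 17·1.35e+08 = 2.778e+09 m³/yr.
C = 132000/2.778e+09 = 4.752e-05 kg/m³ = 0.04752 mg/L = 47.52 µg/L.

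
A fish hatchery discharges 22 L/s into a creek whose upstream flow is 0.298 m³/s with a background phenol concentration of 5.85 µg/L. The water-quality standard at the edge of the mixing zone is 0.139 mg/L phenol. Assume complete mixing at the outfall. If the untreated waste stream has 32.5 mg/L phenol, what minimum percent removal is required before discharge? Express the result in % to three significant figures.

22 L/s = 0.022 m³/s.
5.85 µg/L = 0.00585 mg/L.
Mass balance: 0.139·0.32 = 0.022·Cₑ + 0.298·0.00585.
Cₑ = (0.04448 − 0.001743) / 0.022 = 1.943 mg/L.
Required removal = 1 − 1.943/32.5 = 94.02 %.

94.0 %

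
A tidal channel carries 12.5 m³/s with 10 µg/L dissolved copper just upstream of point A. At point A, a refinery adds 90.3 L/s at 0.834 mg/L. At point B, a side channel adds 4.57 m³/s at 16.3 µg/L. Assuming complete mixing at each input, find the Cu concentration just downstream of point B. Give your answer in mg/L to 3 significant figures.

10 µg/L = 0.01 mg/L.
90.3 L/s = 0.0903 m³/s.
After input A: C = (12.5·0.01 + 0.0903·0.834) / 12.59 = 0.01591 mg/L.
16.3 µg/L = 0.0163 mg/L.
After input B: C = (12.59·0.01591 + 4.57·0.0163) / 17.16 = 0.01601 mg/L.

0.0160 mg/L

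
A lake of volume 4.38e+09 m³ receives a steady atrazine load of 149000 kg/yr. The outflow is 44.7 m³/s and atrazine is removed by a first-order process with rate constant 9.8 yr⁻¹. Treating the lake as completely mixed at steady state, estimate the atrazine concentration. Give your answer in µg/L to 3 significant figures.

3.36 µg/L

Outflow Q = 44.7 m³/s × 3.156e+07 s/yr = 1.411e+09 m³/yr.
Steady-state CSTR mass balance: W = Q·C + k·V·C, so C = W/(Q + kV).
Q + kV = 1.411e+09 + 9.8·4.38e+09 = 4.433e+10 m³/yr.
C = 149000/4.433e+10 = 3.361e-06 kg/m³ = 0.003361 mg/L = 3.361 µg/L.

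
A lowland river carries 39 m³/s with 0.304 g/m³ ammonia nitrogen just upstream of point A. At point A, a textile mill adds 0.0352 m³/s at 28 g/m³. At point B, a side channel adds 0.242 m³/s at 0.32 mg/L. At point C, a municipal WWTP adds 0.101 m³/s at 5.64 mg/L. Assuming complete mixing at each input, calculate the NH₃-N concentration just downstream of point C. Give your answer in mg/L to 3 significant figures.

After input A: C = (39·0.304 + 0.0352·28) / 39.04 = 0.329 mg/L.
After input B: C = (39.04·0.329 + 0.242·0.32) / 39.28 = 0.3289 mg/L.
After input C: C = (39.28·0.3289 + 0.101·5.64) / 39.38 = 0.3425 mg/L.

0.343 mg/L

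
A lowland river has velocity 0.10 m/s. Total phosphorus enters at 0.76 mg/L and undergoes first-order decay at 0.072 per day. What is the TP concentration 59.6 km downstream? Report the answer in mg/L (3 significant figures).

0.463 mg/L

Travel time t = 59.6 km / 0.10 m/s = 5.96e+04/0.10 = 5.96e+05 s = 6.898 d.
First-order decay: C = 0.76·exp(−0.072·6.898) = 0.76·0.6086 = 0.4625 mg/L.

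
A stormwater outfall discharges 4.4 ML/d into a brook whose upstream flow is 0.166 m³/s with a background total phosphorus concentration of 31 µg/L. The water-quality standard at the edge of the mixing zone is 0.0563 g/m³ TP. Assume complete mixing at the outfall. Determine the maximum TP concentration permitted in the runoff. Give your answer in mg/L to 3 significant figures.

0.139 mg/L

4.4 ML/d = 0.05093 m³/s.
31 µg/L = 0.031 mg/L.
Mass balance: 0.0563·0.2169 = 0.05093·Cₑ + 0.166·0.031.
Cₑ = (0.01221 − 0.005146) / 0.05093 = 0.1388 mg/L.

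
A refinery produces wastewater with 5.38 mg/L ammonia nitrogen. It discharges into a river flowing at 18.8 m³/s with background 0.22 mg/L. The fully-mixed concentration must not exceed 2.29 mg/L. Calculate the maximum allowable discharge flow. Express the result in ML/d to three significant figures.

1090 ML/d

Mass balance at complete mixing: C_std·(Q_w + Q_r) = Q_w·C_e + Q_r·C_b.
Rearranging, Q_w = Q_r·(C_std − C_b)/(C_e − C_std) = 18.8·(2.29 − 0.22) / (5.38 − 2.29) = 12.59 m³/s.
= 1088 ML/d.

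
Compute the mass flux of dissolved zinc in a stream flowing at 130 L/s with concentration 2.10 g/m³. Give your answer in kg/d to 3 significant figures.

23.6 kg/d

130 L/s = 0.13 m³/s.
Mass flux = Q·C = 0.13 m³/s × 2.1 g/m³ = 0.273 g/s.
= 0.273 g/s × 86.4 = 23.59 kg/d.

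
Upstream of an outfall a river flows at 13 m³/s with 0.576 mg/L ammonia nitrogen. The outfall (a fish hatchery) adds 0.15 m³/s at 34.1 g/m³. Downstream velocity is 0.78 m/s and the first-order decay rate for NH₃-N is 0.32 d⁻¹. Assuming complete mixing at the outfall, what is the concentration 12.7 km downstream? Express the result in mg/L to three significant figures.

0.902 mg/L

After complete mixing, C₀ = (0.15·34.1 + 13·0.576) / 13.15 = 0.9584 mg/L.
Travel time t = 1.27e+04 m / 0.78 m/s = 1.628e+04 s = 0.1884 d.
C = 0.9584·exp(−0.32·0.1884) = 0.9584·0.9415 = 0.9023 mg/L.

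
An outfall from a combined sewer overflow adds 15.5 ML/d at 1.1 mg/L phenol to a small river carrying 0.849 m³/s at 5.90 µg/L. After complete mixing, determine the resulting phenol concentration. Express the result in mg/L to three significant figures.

0.197 mg/L

15.5 ML/d = 0.1794 m³/s.
5.90 µg/L = 0.0059 mg/L.
By mass balance at complete mixing, C = (0.1794·1.1 + 0.849·0.0059) / (0.1794 + 0.849) = 0.2023/1.028 = 0.1968 mg/L.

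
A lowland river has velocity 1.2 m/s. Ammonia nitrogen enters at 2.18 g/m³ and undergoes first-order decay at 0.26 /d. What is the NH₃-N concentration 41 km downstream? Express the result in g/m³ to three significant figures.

1.97 g/m³

Travel time t = 41 km / 1.2 m/s = 4.1e+04/1.2 = 3.417e+04 s = 0.3954 d.
First-order decay: C = 2.18·exp(−0.26·0.3954) = 2.18·0.9023 = 1.967 g/m³.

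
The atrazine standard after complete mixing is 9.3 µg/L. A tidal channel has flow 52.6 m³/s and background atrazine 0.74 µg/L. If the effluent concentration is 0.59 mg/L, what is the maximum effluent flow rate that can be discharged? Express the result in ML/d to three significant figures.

67.0 ML/d

0.74 µg/L = 0.00074 mg/L.
9.3 µg/L = 0.0093 mg/L.
Mass balance at complete mixing: C_std·(Q_w + Q_r) = Q_w·C_e + Q_r·C_b.
Rearranging, Q_w = Q_r·(C_std − C_b)/(C_e − C_std) = 52.6·(0.0093 − 0.00074) / (0.59 − 0.0093) = 0.7754 m³/s.
= 66.99 ML/d.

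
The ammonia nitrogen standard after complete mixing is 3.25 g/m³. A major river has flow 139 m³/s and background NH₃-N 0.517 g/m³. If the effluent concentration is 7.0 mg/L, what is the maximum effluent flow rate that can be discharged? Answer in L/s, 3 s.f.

101000 L/s

Mass balance at complete mixing: C_std·(Q_w + Q_r) = Q_w·C_e + Q_r·C_b.
Rearranging, Q_w = Q_r·(C_std − C_b)/(C_e − C_std) = 139·(3.25 − 0.517) / (7 − 3.25) = 101.3 m³/s.
= 1.013e+05 L/s.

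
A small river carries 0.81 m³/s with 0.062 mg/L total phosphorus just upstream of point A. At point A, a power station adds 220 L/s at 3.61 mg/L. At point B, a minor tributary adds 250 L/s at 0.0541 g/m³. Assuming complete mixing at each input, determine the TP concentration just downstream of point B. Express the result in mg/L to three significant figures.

220 L/s = 0.22 m³/s.
After input A: C = (0.81·0.062 + 0.22·3.61) / 1.03 = 0.8198 mg/L.
250 L/s = 0.25 m³/s.
After input B: C = (1.03·0.8198 + 0.25·0.0541) / 1.28 = 0.6703 mg/L.

0.670 mg/L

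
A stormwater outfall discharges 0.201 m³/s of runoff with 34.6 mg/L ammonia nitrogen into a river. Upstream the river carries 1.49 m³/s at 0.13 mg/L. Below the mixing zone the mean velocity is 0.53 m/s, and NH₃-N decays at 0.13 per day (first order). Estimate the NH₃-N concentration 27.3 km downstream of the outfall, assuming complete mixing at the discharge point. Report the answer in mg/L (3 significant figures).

After complete mixing, C₀ = (0.201·34.6 + 1.49·0.13) / 1.691 = 4.227 mg/L.
Travel time t = 2.73e+04 m / 0.53 m/s = 5.151e+04 s = 0.5962 d.
C = 4.227·exp(−0.13·0.5962) = 4.227·0.9254 = 3.912 mg/L.

3.91 mg/L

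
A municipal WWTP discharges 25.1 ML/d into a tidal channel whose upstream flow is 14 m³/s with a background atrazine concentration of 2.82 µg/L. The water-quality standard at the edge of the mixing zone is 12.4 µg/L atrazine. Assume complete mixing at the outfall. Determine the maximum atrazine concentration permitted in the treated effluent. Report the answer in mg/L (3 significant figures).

25.1 ML/d = 0.2905 m³/s.
2.82 µg/L = 0.00282 mg/L.
12.4 µg/L = 0.0124 mg/L.
Mass balance: 0.0124·14.29 = 0.2905·Cₑ + 14·0.00282.
Cₑ = (0.1772 − 0.03948) / 0.2905 = 0.4741 mg/L.

0.474 mg/L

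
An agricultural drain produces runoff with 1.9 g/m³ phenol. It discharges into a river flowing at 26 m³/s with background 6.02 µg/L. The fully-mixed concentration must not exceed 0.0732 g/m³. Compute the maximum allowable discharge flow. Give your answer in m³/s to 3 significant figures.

0.956 m³/s

6.02 µg/L = 0.00602 mg/L.
Mass balance at complete mixing: C_std·(Q_w + Q_r) = Q_w·C_e + Q_r·C_b.
Rearranging, Q_w = Q_r·(C_std − C_b)/(C_e − C_std) = 26·(0.0732 − 0.00602) / (1.9 − 0.0732) = 0.9561 m³/s.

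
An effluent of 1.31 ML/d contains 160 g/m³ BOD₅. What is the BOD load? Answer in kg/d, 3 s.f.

1.31 ML/d = 0.01516 m³/s.
Mass flux = Q·C = 0.01516 m³/s × 160 g/m³ = 2.426 g/s.
= 2.426 g/s × 86.4 = 209.6 kg/d.

210 kg/d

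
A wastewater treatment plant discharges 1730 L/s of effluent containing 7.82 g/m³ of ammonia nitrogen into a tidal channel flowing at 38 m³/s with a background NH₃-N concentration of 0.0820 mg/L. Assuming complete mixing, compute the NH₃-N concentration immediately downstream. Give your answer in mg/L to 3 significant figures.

0.419 mg/L

1730 L/s = 1.73 m³/s.
By mass balance at complete mixing, C = (1.73·7.82 + 38·0.082) / (1.73 + 38) = 16.64/39.73 = 0.4189 mg/L.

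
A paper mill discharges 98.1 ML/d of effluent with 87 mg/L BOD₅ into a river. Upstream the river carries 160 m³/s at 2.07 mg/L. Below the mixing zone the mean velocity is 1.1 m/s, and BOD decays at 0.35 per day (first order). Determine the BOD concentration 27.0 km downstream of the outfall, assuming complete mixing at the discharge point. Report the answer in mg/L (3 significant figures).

98.1 ML/d = 1.135 m³/s.
After complete mixing, C₀ = (1.135·87 + 160·2.07) / 161.1 = 2.668 mg/L.
Travel time t = 2.7e+04 m / 1.1 m/s = 2.455e+04 s = 0.2841 d.
C = 2.668·exp(−0.35·0.2841) = 2.668·0.9054 = 2.416 mg/L.

2.42 mg/L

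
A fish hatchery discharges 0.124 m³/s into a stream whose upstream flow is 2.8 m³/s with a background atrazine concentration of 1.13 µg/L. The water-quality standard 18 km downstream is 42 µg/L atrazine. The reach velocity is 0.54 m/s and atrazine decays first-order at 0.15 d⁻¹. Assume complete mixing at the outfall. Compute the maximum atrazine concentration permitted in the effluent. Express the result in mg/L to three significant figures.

1.02 mg/L

1.13 µg/L = 0.00113 mg/L.
42 µg/L = 0.042 mg/L.
Travel time to the compliance point: t = 1.8e+04/0.54 = 3.333e+04 s = 0.3858 d; decay factor exp(−0.15·0.3858) = 0.9438.
So the concentration just after mixing may be at most 0.042/0.9438 = 0.0445 mg/L.
Mass balance: 0.0445·2.924 = 0.124·Cₑ + 2.8·0.00113.
Cₑ = (0.1301 − 0.003164) / 0.124 = 1.024 mg/L.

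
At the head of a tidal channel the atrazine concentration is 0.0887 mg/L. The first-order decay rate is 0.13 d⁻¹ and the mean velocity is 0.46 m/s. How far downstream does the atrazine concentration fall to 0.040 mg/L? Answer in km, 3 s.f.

243 km

From C = C₀·e^(−kt), t = ln(C₀/C)/k = ln(0.0887/0.040)/0.13 = 0.7964/0.13 = 6.126 d.
Distance = v·t = 0.46 m/s × 5.293e+05 s = 2.435e+05 m = 243.5 km.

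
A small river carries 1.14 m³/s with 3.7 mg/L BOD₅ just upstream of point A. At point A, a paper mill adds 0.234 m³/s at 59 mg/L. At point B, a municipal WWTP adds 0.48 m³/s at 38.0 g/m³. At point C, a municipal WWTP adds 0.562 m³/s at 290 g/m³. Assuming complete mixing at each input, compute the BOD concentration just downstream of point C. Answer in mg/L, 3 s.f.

After input A: C = (1.14·3.7 + 0.234·59) / 1.374 = 13.12 mg/L.
After input B: C = (1.374·13.12 + 0.48·38) / 1.854 = 19.56 mg/L.
After input C: C = (1.854·19.56 + 0.562·290) / 2.416 = 82.47 mg/L.

82.5 mg/L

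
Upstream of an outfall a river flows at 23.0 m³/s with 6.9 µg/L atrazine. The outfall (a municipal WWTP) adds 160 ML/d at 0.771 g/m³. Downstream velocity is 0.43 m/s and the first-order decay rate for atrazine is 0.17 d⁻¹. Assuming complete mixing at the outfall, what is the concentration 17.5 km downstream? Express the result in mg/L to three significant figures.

0.0589 mg/L

160 ML/d = 1.852 m³/s.
6.9 µg/L = 0.0069 mg/L.
After complete mixing, C₀ = (1.852·0.771 + 23·0.0069) / 24.85 = 0.06384 mg/L.
Travel time t = 1.75e+04 m / 0.43 m/s = 4.07e+04 s = 0.471 d.
C = 0.06384·exp(−0.17·0.471) = 0.06384·0.923 = 0.05892 mg/L.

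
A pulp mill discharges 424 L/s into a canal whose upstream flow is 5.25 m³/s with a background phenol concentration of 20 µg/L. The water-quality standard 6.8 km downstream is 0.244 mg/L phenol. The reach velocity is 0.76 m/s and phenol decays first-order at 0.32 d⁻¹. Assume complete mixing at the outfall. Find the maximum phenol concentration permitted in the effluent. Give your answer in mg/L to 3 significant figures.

3.13 mg/L

424 L/s = 0.424 m³/s.
20 µg/L = 0.02 mg/L.
Travel time to the compliance point: t = 6800/0.76 = 8947 s = 0.1036 d; decay factor exp(−0.32·0.1036) = 0.9674.
So the concentration just after mixing may be at most 0.244/0.9674 = 0.2522 mg/L.
Mass balance: 0.2522·5.674 = 0.424·Cₑ + 5.25·0.02.
Cₑ = (1.431 − 0.105) / 0.424 = 3.128 mg/L.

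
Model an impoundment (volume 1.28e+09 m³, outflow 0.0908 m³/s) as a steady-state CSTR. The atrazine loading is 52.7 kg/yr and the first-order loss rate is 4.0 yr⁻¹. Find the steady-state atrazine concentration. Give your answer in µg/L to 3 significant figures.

0.0103 µg/L

Outflow Q = 0.0908 m³/s × 3.156e+07 s/yr = 2.865e+06 m³/yr.
Steady-state CSTR mass balance: W = Q·C + k·V·C, so C = W/(Q + kV).
Q + kV = 2.865e+06 + 4.0·1.28e+09 = 5.123e+09 m³/yr.
C = 52.7/5.123e+09 = 1.029e-08 kg/m³ = 1.029e-05 mg/L = 0.01029 µg/L.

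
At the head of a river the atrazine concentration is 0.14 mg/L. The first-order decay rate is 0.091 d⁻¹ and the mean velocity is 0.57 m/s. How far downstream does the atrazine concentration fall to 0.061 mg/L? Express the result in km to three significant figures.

From C = C₀·e^(−kt), t = ln(C₀/C)/k = ln(0.14/0.061)/0.091 = 0.8308/0.091 = 9.129 d.
Distance = v·t = 0.57 m/s × 7.888e+05 s = 4.496e+05 m = 449.6 km.

450 km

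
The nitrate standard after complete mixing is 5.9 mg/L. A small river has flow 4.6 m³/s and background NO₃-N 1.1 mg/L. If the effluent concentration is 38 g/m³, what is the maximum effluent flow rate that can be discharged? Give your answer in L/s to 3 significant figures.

Mass balance at complete mixing: C_std·(Q_w + Q_r) = Q_w·C_e + Q_r·C_b.
Rearranging, Q_w = Q_r·(C_std − C_b)/(C_e − C_std) = 4.6·(5.9 − 1.1) / (38 − 5.9) = 0.6879 m³/s.
= 687.9 L/s.

688 L/s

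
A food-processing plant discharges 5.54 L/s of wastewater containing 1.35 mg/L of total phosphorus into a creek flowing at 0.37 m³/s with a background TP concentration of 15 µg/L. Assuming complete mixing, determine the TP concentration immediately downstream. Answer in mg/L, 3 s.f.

0.0347 mg/L

5.54 L/s = 0.00554 m³/s.
15 µg/L = 0.015 mg/L.
Conservation of mass across the mixing zone: C = (0.00554·1.35 + 0.37·0.015) / (0.00554 + 0.37) = 0.01303/0.3755 = 0.03469 mg/L.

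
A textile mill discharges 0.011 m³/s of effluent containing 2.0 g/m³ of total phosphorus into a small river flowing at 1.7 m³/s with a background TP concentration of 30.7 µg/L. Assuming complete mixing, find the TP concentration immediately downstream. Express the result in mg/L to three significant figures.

0.0434 mg/L

30.7 µg/L = 0.0307 mg/L.
By mass balance at complete mixing, C = (0.011·2 + 1.7·0.0307) / (0.011 + 1.7) = 0.07419/1.711 = 0.04336 mg/L.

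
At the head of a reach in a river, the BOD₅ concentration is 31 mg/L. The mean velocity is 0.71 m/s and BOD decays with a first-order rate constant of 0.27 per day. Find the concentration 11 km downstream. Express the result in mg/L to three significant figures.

Travel time t = 11 km / 0.71 m/s = 1.1e+04/0.71 = 1.549e+04 s = 0.1793 d.
First-order decay: C = 31·exp(−0.27·0.1793) = 31·0.9527 = 29.53 mg/L.

29.5 mg/L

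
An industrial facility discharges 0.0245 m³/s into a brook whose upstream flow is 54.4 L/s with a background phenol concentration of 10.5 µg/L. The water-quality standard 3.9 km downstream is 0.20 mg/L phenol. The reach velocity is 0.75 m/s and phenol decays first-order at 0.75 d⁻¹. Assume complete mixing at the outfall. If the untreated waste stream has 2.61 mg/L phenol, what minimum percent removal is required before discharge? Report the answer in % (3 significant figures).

75.1 %

54.4 L/s = 0.0544 m³/s.
10.5 µg/L = 0.0105 mg/L.
Travel time to the compliance point: t = 3900/0.75 = 5200 s = 0.06019 d; decay factor exp(−0.75·0.06019) = 0.9559.
So the concentration just after mixing may be at most 0.2/0.9559 = 0.2092 mg/L.
Mass balance: 0.2092·0.0789 = 0.0245·Cₑ + 0.0544·0.0105.
Cₑ = (0.01651 − 0.0005712) / 0.0245 = 0.6505 mg/L.
Required removal = 1 − 0.6505/2.61 = 75.08 %.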